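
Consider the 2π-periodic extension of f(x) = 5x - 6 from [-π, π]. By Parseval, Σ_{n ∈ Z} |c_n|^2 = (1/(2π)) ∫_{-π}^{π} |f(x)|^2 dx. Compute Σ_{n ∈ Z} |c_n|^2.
Σ |c_n|^2 = 25π^2/3 + 36

Expand and integrate term by term over [-π, π]:
  ∫ (5x)^2 dx = 25·(2π^3/3); ∫ 2·5·(-6)·x dx = 0 (odd integrand); ∫ (-6)^2 dx = 36·2π.
So (1/(2π)) ∫_{-π}^{π} (5x - 6)^2 dx = 25π^2/3 + 36 = 25π^2/3 + 36.
Parseval ⇒ Σ |c_n|^2 = 25π^2/3 + 36.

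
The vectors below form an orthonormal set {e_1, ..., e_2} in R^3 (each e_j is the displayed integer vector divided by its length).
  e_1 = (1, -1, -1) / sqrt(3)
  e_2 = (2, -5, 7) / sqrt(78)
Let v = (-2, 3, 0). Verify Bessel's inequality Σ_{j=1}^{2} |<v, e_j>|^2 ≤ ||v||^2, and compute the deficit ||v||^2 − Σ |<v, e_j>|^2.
Σ |<v, e_j>|^2 = 337/26; ||v||^2 = 13; deficit = 1/26

Write each e_j = u_j / sqrt(<u_j, u_j>) where u_j is the displayed integer vector. Then <v, e_j> = <v, u_j> / sqrt(<u_j, u_j>), so |<v, e_j>|^2 = <v, u_j>^2 / <u_j, u_j>.
Coefficients: <v, e_1> = -5/sqrt(3), <v, e_2> = -19/sqrt(78).
Square and sum: Σ |<v, e_j>|^2 = 337/26.
Compute ||v||^2 = v·v = 13.
Deficit = 13 − 337/26 = 1/26 ≥ 0, confirming Bessel's inequality. (The deficit equals ||v − Σ <v,e_j> e_j||^2, the squared distance from v to span{e_j}.)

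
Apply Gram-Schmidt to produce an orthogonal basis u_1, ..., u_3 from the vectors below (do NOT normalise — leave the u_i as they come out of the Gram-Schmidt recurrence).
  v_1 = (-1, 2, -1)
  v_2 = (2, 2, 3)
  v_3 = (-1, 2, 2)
Orthogonal basis:
  u_1 = (-1, 2, -1)
  u_2 = (11/6, 7/3, 17/6)
  u_3 = (-144/101, -18/101, 108/101)

Apply the Gram-Schmidt recurrence
  u_1 = v_1
  u_i = v_i − Σ_{j<i} ((v_i · u_j) / (u_j · u_j)) · u_j.

Step by step this gives:
  u_1 = (-1, 2, -1)
  u_2 = (11/6, 7/3, 17/6)
  u_3 = (-144/101, -18/101, 108/101)

Orthogonality check:
  u_2 · u_1 = 0 (should be 0)
  u_3 · u_1 = 0 (should be 0)
  u_3 · u_2 = 0 (should be 0)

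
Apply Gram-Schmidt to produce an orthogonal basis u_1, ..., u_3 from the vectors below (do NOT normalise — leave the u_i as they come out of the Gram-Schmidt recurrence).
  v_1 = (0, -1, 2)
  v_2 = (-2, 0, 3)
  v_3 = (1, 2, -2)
Orthogonal basis:
  u_1 = (0, -1, 2)
  u_2 = (-2, 6/5, 3/5)
  u_3 = (21/29, 28/29, 14/29)

Apply the Gram-Schmidt recurrence
  u_1 = v_1
  u_i = v_i − Σ_{j<i} ((v_i · u_j) / (u_j · u_j)) · u_j.

Step by step this gives:
  u_1 = (0, -1, 2)
  u_2 = (-2, 6/5, 3/5)
  u_3 = (21/29, 28/29, 14/29)

Orthogonality check:
  u_2 · u_1 = 0 (should be 0)
  u_3 · u_1 = 0 (should be 0)
  u_3 · u_2 = 0 (should be 0)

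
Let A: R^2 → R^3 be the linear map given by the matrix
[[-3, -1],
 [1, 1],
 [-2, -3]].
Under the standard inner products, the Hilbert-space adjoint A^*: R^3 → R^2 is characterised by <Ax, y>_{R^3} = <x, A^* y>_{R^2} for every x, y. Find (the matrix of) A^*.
A^* = A^T =
[[-3, 1, -2],
 [-1, 1, -3]]

For real matrices with standard dot products, the defining identity <Ax, y> = <x, A^* y> gives (Ax)^T y = x^T (A^*) y, i.e. x^T A^T y = x^T (A^*) y. Since this holds for all x, y, we must have A^* = A^T. Therefore
A^* =
[[-3, 1, -2],
 [-1, 1, -3]].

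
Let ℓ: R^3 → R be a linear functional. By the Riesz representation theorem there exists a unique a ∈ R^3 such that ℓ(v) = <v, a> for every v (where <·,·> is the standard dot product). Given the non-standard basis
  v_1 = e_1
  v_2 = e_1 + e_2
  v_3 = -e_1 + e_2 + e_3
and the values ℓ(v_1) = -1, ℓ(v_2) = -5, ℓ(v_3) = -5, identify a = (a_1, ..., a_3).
a = (-1, -4, -2)

Write a = (a_1, ..., a_3) in the standard basis. For each basis vector v_i, ℓ(v_i) = <v_i, a> is a linear equation in the a_j's. Collect the n equations into a matrix system V a = ℓ, where row i of V is v_i (expressed in the standard basis). Since V is invertible (lower-triangular with 1s on the diagonal, up to permutation), solve by back-substitution:
  V =
[[1, 0, 0],
 [1, 1, 0],
 [-1, 1, 1]]
  V a = (-1, -5, -5)
Solving gives a = (-1, -4, -2).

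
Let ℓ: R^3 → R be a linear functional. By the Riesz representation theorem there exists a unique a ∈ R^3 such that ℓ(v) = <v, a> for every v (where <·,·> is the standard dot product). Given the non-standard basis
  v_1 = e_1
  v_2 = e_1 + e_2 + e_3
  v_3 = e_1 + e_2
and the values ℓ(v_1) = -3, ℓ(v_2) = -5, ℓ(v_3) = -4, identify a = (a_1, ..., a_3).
a = (-3, -1, -1)

Write a = (a_1, ..., a_3) in the standard basis. For each basis vector v_i, ℓ(v_i) = <v_i, a> is a linear equation in the a_j's. Collect the n equations into a matrix system V a = ℓ, where row i of V is v_i (expressed in the standard basis). Since V is invertible (lower-triangular with 1s on the diagonal, up to permutation), solve by back-substitution:
  V =
[[1, 0, 0],
 [1, 1, 1],
 [1, 1, 0]]
  V a = (-3, -5, -4)
Solving gives a = (-3, -1, -1).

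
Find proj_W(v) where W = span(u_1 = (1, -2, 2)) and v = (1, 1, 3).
proj_W(v) = (5/9, -10/9, 10/9)

Set up U = [u_1 | ... | u_1] ∈ R^(3×1). The projector onto W = col(U) is P = U (U^T U)^(-1) U^T.
Compute U^T U =
  [9],
and U^T v = (5).
Solve U^T U · c = U^T v for the coefficients: c = (5/9). The projection is proj_W(v) = U c.
Check: (v - proj_W(v)) · u_1 = 0  (should be 0).
Result: proj_W(v) = (5/9, -10/9, 10/9).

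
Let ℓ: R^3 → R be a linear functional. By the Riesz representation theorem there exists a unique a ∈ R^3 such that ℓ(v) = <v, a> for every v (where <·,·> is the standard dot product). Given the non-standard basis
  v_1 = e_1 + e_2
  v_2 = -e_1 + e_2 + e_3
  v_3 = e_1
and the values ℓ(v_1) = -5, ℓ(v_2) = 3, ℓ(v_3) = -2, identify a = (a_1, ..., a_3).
a = (-2, -3, 4)

Write a = (a_1, ..., a_3) in the standard basis. For each basis vector v_i, ℓ(v_i) = <v_i, a> is a linear equation in the a_j's. Collect the n equations into a matrix system V a = ℓ, where row i of V is v_i (expressed in the standard basis). Since V is invertible (lower-triangular with 1s on the diagonal, up to permutation), solve by back-substitution:
  V =
[[1, 1, 0],
 [-1, 1, 1],
 [1, 0, 0]]
  V a = (-5, 3, -2)
Solving gives a = (-2, -3, 4).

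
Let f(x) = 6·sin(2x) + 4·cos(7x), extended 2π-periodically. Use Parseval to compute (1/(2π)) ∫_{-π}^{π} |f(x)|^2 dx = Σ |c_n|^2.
Σ |c_n|^2 = 26

Expand |f|^2 and use orthogonality of {sin(nx), cos(mx)} on [-π, π]:
  ∫_{-π}^{π} sin(nx)^2 dx = π, ∫ cos(mx)^2 dx = π, and cross terms integrate to 0.
So ∫_{-π}^{π} f(x)^2 dx = 6^2 · π + 4^2 · π = (36 + 16)π.
Divide by 2π: (36 + 16)/2 = 26.
By Parseval, this equals Σ |c_n|^2.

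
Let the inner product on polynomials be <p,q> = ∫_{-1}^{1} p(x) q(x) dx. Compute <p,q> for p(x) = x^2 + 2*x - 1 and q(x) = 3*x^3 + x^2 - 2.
<p,q> = 24/5

Expand the product: p(x)·q(x) = 3*x^5 + 7*x^4 - x^3 - 3*x^2 - 4*x + 2.
∫_{-1}^{1} of each monomial x^k gives [2/(k+1) if k even, 0 if k odd]. Integrating term-by-term (or equivalently evaluating the antiderivative F(x) = x^6/2 + 7*x^5/5 - x^4/4 - x^3 - 2*x^2 + 2*x at the endpoints):
  F(1) − F(−1) = 13/20 − (-83/20) = 24/5.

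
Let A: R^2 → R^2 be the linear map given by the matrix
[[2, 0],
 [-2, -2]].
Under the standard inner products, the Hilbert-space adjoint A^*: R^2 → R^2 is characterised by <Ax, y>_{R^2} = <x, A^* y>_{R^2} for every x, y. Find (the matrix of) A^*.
A^* = A^T =
[[2, -2],
 [0, -2]]

For real matrices with standard dot products, the defining identity <Ax, y> = <x, A^* y> gives (Ax)^T y = x^T (A^*) y, i.e. x^T A^T y = x^T (A^*) y. Since this holds for all x, y, we must have A^* = A^T. Therefore
A^* =
[[2, -2],
 [0, -2]].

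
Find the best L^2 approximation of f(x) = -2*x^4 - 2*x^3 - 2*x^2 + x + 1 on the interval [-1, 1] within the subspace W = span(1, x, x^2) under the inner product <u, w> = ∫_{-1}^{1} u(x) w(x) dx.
g(x) = -26*x^2/7 - x/5 + 41/35

The best approximation g ∈ W is the orthogonal projection of f onto W. Writing g = a_0 + a_1 x + a_2 x^2, the coefficients solve the normal equations G · a = b where
  G_{ij} = <φ_i, φ_j> and b_i = <f, φ_i>, with φ_0 = 1, φ_1 = x, φ_2 = x^2.
G =
  [2, 0, 2/3]
  [0, 2/3, 0]
  [2/3, 0, 2/5],
b = (-2/15, -2/15, -74/105).
Solving gives a_0 = 41/35, a_1 = -1/5, a_2 = -26/7, so
  g(x) = -26*x^2/7 - x/5 + 41/35.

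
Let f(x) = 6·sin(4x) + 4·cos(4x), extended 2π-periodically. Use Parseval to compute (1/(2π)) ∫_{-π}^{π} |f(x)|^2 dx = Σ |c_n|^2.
Σ |c_n|^2 = 26

Expand |f|^2 and use orthogonality of {sin(nx), cos(mx)} on [-π, π]:
  ∫_{-π}^{π} sin(nx)^2 dx = π, ∫ cos(mx)^2 dx = π, and cross terms integrate to 0.
So ∫_{-π}^{π} f(x)^2 dx = 6^2 · π + 4^2 · π = (36 + 16)π.
Divide by 2π: (36 + 16)/2 = 26.
By Parseval, this equals Σ |c_n|^2.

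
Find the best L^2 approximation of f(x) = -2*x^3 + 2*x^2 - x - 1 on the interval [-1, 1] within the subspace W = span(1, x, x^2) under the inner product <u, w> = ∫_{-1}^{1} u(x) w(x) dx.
g(x) = 2*x^2 - 11*x/5 - 1

The best approximation g ∈ W is the orthogonal projection of f onto W. Writing g = a_0 + a_1 x + a_2 x^2, the coefficients solve the normal equations G · a = b where
  G_{ij} = <φ_i, φ_j> and b_i = <f, φ_i>, with φ_0 = 1, φ_1 = x, φ_2 = x^2.
G =
  [2, 0, 2/3]
  [0, 2/3, 0]
  [2/3, 0, 2/5],
b = (-2/3, -22/15, 2/15).
Solving gives a_0 = -1, a_1 = -11/5, a_2 = 2, so
  g(x) = 2*x^2 - 11*x/5 - 1.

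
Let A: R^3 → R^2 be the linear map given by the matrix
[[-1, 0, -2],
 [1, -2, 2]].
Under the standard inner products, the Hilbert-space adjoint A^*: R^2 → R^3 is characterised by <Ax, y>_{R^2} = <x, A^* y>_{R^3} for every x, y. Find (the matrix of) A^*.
A^* = A^T =
[[-1, 1],
 [0, -2],
 [-2, 2]]

For real matrices with standard dot products, the defining identity <Ax, y> = <x, A^* y> gives (Ax)^T y = x^T (A^*) y, i.e. x^T A^T y = x^T (A^*) y. Since this holds for all x, y, we must have A^* = A^T. Therefore
A^* =
[[-1, 1],
 [0, -2],
 [-2, 2]].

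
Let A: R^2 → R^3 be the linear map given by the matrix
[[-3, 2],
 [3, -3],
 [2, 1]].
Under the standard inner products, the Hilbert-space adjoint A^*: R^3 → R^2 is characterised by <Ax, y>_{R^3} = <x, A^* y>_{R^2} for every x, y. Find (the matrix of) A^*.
A^* = A^T =
[[-3, 3, 2],
 [2, -3, 1]]

For real matrices with standard dot products, the defining identity <Ax, y> = <x, A^* y> gives (Ax)^T y = x^T (A^*) y, i.e. x^T A^T y = x^T (A^*) y. Since this holds for all x, y, we must have A^* = A^T. Therefore
A^* =
[[-3, 3, 2],
 [2, -3, 1]].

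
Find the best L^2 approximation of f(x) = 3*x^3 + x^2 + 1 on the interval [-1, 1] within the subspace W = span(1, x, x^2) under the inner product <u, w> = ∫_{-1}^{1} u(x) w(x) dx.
g(x) = x^2 + 9*x/5 + 1

The best approximation g ∈ W is the orthogonal projection of f onto W. Writing g = a_0 + a_1 x + a_2 x^2, the coefficients solve the normal equations G · a = b where
  G_{ij} = <φ_i, φ_j> and b_i = <f, φ_i>, with φ_0 = 1, φ_1 = x, φ_2 = x^2.
G =
  [2, 0, 2/3]
  [0, 2/3, 0]
  [2/3, 0, 2/5],
b = (8/3, 6/5, 16/15).
Solving gives a_0 = 1, a_1 = 9/5, a_2 = 1, so
  g(x) = x^2 + 9*x/5 + 1.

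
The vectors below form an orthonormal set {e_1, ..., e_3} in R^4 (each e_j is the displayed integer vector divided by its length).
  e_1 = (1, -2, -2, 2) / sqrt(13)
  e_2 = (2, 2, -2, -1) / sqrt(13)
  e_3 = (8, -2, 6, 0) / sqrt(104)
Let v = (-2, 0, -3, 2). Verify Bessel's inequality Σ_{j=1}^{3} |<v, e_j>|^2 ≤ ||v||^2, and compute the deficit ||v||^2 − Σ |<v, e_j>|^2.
Σ |<v, e_j>|^2 = 417/26; ||v||^2 = 17; deficit = 25/26

Write each e_j = u_j / sqrt(<u_j, u_j>) where u_j is the displayed integer vector. Then <v, e_j> = <v, u_j> / sqrt(<u_j, u_j>), so |<v, e_j>|^2 = <v, u_j>^2 / <u_j, u_j>.
Coefficients: <v, e_1> = 8/sqrt(13), <v, e_2> = 0/sqrt(13), <v, e_3> = -34/sqrt(104).
Square and sum: Σ |<v, e_j>|^2 = 417/26.
Compute ||v||^2 = v·v = 17.
Deficit = 17 − 417/26 = 25/26 ≥ 0, confirming Bessel's inequality. (The deficit equals ||v − Σ <v,e_j> e_j||^2, the squared distance from v to span{e_j}.)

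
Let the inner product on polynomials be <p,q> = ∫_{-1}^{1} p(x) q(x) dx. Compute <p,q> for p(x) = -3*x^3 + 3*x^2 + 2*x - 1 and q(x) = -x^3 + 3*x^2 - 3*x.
<p,q> = 44/35

Expand the product: p(x)·q(x) = 3*x^6 - 12*x^5 + 16*x^4 - 2*x^3 - 9*x^2 + 3*x.
∫_{-1}^{1} of each monomial x^k gives [2/(k+1) if k even, 0 if k odd]. Integrating term-by-term (or equivalently evaluating the antiderivative F(x) = 3*x^7/7 - 2*x^6 + 16*x^5/5 - x^4/2 - 3*x^3 + 3*x^2/2 at the endpoints):
  F(1) − F(−1) = -13/35 − (-57/35) = 44/35.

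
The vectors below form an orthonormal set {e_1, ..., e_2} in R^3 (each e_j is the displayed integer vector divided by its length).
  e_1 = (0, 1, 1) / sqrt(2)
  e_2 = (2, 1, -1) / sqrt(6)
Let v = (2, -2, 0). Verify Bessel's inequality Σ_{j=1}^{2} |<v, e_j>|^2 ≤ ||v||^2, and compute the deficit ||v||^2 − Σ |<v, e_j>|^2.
Σ |<v, e_j>|^2 = 8/3; ||v||^2 = 8; deficit = 16/3

Write each e_j = u_j / sqrt(<u_j, u_j>) where u_j is the displayed integer vector. Then <v, e_j> = <v, u_j> / sqrt(<u_j, u_j>), so |<v, e_j>|^2 = <v, u_j>^2 / <u_j, u_j>.
Coefficients: <v, e_1> = -2/sqrt(2), <v, e_2> = 2/sqrt(6).
Square and sum: Σ |<v, e_j>|^2 = 8/3.
Compute ||v||^2 = v·v = 8.
Deficit = 8 − 8/3 = 16/3 ≥ 0, confirming Bessel's inequality. (The deficit equals ||v − Σ <v,e_j> e_j||^2, the squared distance from v to span{e_j}.)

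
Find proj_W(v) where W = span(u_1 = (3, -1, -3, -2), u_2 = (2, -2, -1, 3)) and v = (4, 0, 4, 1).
proj_W(v) = (129/389, -271/389, 42/389, 655/389)

Set up U = [u_1 | ... | u_2] ∈ R^(4×2). The projector onto W = col(U) is P = U (U^T U)^(-1) U^T.
Compute U^T U =
  [23, 5]
  [5, 18],
and U^T v = (-2, 7).
Solve U^T U · c = U^T v for the coefficients: c = (-71/389, 171/389). The projection is proj_W(v) = U c.
Check: (v - proj_W(v)) · u_1 = 0  (should be 0).
Check: (v - proj_W(v)) · u_2 = 0  (should be 0).
Result: proj_W(v) = (129/389, -271/389, 42/389, 655/389).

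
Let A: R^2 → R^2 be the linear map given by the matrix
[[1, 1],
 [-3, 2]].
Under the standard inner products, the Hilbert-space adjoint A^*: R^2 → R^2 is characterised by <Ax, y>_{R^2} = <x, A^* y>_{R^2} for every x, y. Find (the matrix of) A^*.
A^* = A^T =
[[1, -3],
 [1, 2]]

For real matrices with standard dot products, the defining identity <Ax, y> = <x, A^* y> gives (Ax)^T y = x^T (A^*) y, i.e. x^T A^T y = x^T (A^*) y. Since this holds for all x, y, we must have A^* = A^T. Therefore
A^* =
[[1, -3],
 [1, 2]].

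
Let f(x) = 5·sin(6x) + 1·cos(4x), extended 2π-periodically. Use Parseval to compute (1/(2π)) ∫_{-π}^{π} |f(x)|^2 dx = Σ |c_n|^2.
Σ |c_n|^2 = 13

Expand |f|^2 and use orthogonality of {sin(nx), cos(mx)} on [-π, π]:
  ∫_{-π}^{π} sin(nx)^2 dx = π, ∫ cos(mx)^2 dx = π, and cross terms integrate to 0.
So ∫_{-π}^{π} f(x)^2 dx = 5^2 · π + 1^2 · π = (25 + 1)π.
Divide by 2π: (25 + 1)/2 = 13.
By Parseval, this equals Σ |c_n|^2.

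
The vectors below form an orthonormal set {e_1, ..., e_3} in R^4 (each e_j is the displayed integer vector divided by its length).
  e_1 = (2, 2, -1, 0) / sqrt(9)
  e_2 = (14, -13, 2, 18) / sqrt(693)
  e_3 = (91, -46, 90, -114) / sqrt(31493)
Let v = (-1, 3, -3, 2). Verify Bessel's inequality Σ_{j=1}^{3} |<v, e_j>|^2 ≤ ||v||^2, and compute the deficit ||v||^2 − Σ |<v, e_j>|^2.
Σ |<v, e_j>|^2 = 9403/409; ||v||^2 = 23; deficit = 4/409

Write each e_j = u_j / sqrt(<u_j, u_j>) where u_j is the displayed integer vector. Then <v, e_j> = <v, u_j> / sqrt(<u_j, u_j>), so |<v, e_j>|^2 = <v, u_j>^2 / <u_j, u_j>.
Coefficients: <v, e_1> = 7/sqrt(9), <v, e_2> = -23/sqrt(693), <v, e_3> = -727/sqrt(31493).
Square and sum: Σ |<v, e_j>|^2 = 9403/409.
Compute ||v||^2 = v·v = 23.
Deficit = 23 − 9403/409 = 4/409 ≥ 0, confirming Bessel's inequality. (The deficit equals ||v − Σ <v,e_j> e_j||^2, the squared distance from v to span{e_j}.)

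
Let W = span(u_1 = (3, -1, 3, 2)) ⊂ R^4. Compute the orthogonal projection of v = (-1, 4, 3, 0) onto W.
proj_W(v) = (6/23, -2/23, 6/23, 4/23)

Set up U = [u_1 | ... | u_1] ∈ R^(4×1). The projector onto W = col(U) is P = U (U^T U)^(-1) U^T.
Compute U^T U =
  [23],
and U^T v = (2).
Solve U^T U · c = U^T v for the coefficients: c = (2/23). The projection is proj_W(v) = U c.
Check: (v - proj_W(v)) · u_1 = 0  (should be 0).
Result: proj_W(v) = (6/23, -2/23, 6/23, 4/23).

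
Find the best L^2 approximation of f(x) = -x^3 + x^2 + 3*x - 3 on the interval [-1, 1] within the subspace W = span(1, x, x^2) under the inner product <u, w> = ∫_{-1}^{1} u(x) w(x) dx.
g(x) = x^2 + 12*x/5 - 3

The best approximation g ∈ W is the orthogonal projection of f onto W. Writing g = a_0 + a_1 x + a_2 x^2, the coefficients solve the normal equations G · a = b where
  G_{ij} = <φ_i, φ_j> and b_i = <f, φ_i>, with φ_0 = 1, φ_1 = x, φ_2 = x^2.
G =
  [2, 0, 2/3]
  [0, 2/3, 0]
  [2/3, 0, 2/5],
b = (-16/3, 8/5, -8/5).
Solving gives a_0 = -3, a_1 = 12/5, a_2 = 1, so
  g(x) = x^2 + 12*x/5 - 3.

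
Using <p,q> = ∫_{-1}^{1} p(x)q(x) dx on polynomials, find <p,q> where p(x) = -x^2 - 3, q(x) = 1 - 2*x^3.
<p,q> = -20/3

Expand the product: p(x)·q(x) = 2*x^5 + 6*x^3 - x^2 - 3.
∫_{-1}^{1} of each monomial x^k gives [2/(k+1) if k even, 0 if k odd]. Integrating term-by-term (or equivalently evaluating the antiderivative F(x) = x^6/3 + 3*x^4/2 - x^3/3 - 3*x at the endpoints):
  F(1) − F(−1) = -3/2 − (31/6) = -20/3.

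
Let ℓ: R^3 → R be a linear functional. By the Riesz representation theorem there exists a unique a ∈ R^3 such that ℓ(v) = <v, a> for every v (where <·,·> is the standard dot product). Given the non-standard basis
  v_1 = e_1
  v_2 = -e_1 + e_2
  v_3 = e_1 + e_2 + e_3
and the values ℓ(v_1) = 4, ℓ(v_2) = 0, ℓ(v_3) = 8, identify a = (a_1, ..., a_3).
a = (4, 4, 0)

Write a = (a_1, ..., a_3) in the standard basis. For each basis vector v_i, ℓ(v_i) = <v_i, a> is a linear equation in the a_j's. Collect the n equations into a matrix system V a = ℓ, where row i of V is v_i (expressed in the standard basis). Since V is invertible (lower-triangular with 1s on the diagonal, up to permutation), solve by back-substitution:
  V =
[[1, 0, 0],
 [-1, 1, 0],
 [1, 1, 1]]
  V a = (4, 0, 8)
Solving gives a = (4, 4, 0).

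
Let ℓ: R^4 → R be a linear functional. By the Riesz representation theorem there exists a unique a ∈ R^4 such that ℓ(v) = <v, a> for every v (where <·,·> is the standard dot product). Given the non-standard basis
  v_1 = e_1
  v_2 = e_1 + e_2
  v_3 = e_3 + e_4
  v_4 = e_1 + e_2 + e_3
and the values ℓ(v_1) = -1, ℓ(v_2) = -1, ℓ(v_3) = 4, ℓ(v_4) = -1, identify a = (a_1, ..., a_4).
a = (-1, 0, 0, 4)

Write a = (a_1, ..., a_4) in the standard basis. For each basis vector v_i, ℓ(v_i) = <v_i, a> is a linear equation in the a_j's. Collect the n equations into a matrix system V a = ℓ, where row i of V is v_i (expressed in the standard basis). Since V is invertible (lower-triangular with 1s on the diagonal, up to permutation), solve by back-substitution:
  V =
[[1, 0, 0, 0],
 [1, 1, 0, 0],
 [0, 0, 1, 1],
 [1, 1, 1, 0]]
  V a = (-1, -1, 4, -1)
Solving gives a = (-1, 0, 0, 4).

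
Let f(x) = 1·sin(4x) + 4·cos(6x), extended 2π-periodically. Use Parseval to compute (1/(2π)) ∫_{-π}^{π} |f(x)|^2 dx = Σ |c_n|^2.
Σ |c_n|^2 = 17/2

Expand |f|^2 and use orthogonality of {sin(nx), cos(mx)} on [-π, π]:
  ∫_{-π}^{π} sin(nx)^2 dx = π, ∫ cos(mx)^2 dx = π, and cross terms integrate to 0.
So ∫_{-π}^{π} f(x)^2 dx = 1^2 · π + 4^2 · π = (1 + 16)π.
Divide by 2π: (1 + 16)/2 = 17/2.
By Parseval, this equals Σ |c_n|^2.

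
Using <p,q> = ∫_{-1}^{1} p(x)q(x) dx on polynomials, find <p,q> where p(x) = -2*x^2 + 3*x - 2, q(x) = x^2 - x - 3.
<p,q> = 178/15

Expand the product: p(x)·q(x) = -2*x^4 + 5*x^3 + x^2 - 7*x + 6.
∫_{-1}^{1} of each monomial x^k gives [2/(k+1) if k even, 0 if k odd]. Integrating term-by-term (or equivalently evaluating the antiderivative F(x) = -2*x^5/5 + 5*x^4/4 + x^3/3 - 7*x^2/2 + 6*x at the endpoints):
  F(1) − F(−1) = 221/60 − (-491/60) = 178/15.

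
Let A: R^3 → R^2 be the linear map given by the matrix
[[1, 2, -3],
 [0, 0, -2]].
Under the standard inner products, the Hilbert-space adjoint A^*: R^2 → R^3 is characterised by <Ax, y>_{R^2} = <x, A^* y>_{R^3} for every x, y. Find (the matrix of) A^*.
A^* = A^T =
[[1, 0],
 [2, 0],
 [-3, -2]]

For real matrices with standard dot products, the defining identity <Ax, y> = <x, A^* y> gives (Ax)^T y = x^T (A^*) y, i.e. x^T A^T y = x^T (A^*) y. Since this holds for all x, y, we must have A^* = A^T. Therefore
A^* =
[[1, 0],
 [2, 0],
 [-3, -2]].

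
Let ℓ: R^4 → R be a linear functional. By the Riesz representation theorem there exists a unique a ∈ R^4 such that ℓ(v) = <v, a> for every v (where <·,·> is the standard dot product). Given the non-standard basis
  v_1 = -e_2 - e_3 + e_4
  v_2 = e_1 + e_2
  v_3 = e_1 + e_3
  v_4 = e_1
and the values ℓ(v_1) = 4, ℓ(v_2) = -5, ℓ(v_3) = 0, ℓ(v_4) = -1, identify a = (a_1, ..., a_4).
a = (-1, -4, 1, 1)

Write a = (a_1, ..., a_4) in the standard basis. For each basis vector v_i, ℓ(v_i) = <v_i, a> is a linear equation in the a_j's. Collect the n equations into a matrix system V a = ℓ, where row i of V is v_i (expressed in the standard basis). Since V is invertible (lower-triangular with 1s on the diagonal, up to permutation), solve by back-substitution:
  V =
[[0, -1, -1, 1],
 [1, 1, 0, 0],
 [1, 0, 1, 0],
 [1, 0, 0, 0]]
  V a = (4, -5, 0, -1)
Solving gives a = (-1, -4, 1, 1).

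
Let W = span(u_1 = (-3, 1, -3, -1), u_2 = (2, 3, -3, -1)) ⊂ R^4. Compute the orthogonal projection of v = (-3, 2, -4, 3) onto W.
proj_W(v) = (-1111/411, 517/411, -437/137, -437/411)

Set up U = [u_1 | ... | u_2] ∈ R^(4×2). The projector onto W = col(U) is P = U (U^T U)^(-1) U^T.
Compute U^T U =
  [20, 7]
  [7, 23],
and U^T v = (20, 9).
Solve U^T U · c = U^T v for the coefficients: c = (397/411, 40/411). The projection is proj_W(v) = U c.
Check: (v - proj_W(v)) · u_1 = 0  (should be 0).
Check: (v - proj_W(v)) · u_2 = 0  (should be 0).
Result: proj_W(v) = (-1111/411, 517/411, -437/137, -437/411).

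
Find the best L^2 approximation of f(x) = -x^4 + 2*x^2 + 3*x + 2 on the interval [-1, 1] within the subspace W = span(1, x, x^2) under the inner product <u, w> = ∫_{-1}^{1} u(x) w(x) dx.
g(x) = 8*x^2/7 + 3*x + 73/35

The best approximation g ∈ W is the orthogonal projection of f onto W. Writing g = a_0 + a_1 x + a_2 x^2, the coefficients solve the normal equations G · a = b where
  G_{ij} = <φ_i, φ_j> and b_i = <f, φ_i>, with φ_0 = 1, φ_1 = x, φ_2 = x^2.
G =
  [2, 0, 2/3]
  [0, 2/3, 0]
  [2/3, 0, 2/5],
b = (74/15, 2, 194/105).
Solving gives a_0 = 73/35, a_1 = 3, a_2 = 8/7, so
  g(x) = 8*x^2/7 + 3*x + 73/35.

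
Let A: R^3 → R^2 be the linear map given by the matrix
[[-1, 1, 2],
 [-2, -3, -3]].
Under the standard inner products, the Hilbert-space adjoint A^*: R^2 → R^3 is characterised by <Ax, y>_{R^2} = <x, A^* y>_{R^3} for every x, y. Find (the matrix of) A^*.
A^* = A^T =
[[-1, -2],
 [1, -3],
 [2, -3]]

For real matrices with standard dot products, the defining identity <Ax, y> = <x, A^* y> gives (Ax)^T y = x^T (A^*) y, i.e. x^T A^T y = x^T (A^*) y. Since this holds for all x, y, we must have A^* = A^T. Therefore
A^* =
[[-1, -2],
 [1, -3],
 [2, -3]].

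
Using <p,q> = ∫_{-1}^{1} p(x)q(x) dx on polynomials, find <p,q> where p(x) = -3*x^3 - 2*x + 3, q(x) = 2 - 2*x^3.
<p,q> = 536/35

Expand the product: p(x)·q(x) = 6*x^6 + 4*x^4 - 12*x^3 - 4*x + 6.
∫_{-1}^{1} of each monomial x^k gives [2/(k+1) if k even, 0 if k odd]. Integrating term-by-term (or equivalently evaluating the antiderivative F(x) = 6*x^7/7 + 4*x^5/5 - 3*x^4 - 2*x^2 + 6*x at the endpoints):
  F(1) − F(−1) = 93/35 − (-443/35) = 536/35.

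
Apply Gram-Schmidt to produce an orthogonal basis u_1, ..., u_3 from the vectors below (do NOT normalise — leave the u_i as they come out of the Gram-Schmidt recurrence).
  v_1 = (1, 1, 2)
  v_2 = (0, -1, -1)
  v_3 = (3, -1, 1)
Orthogonal basis:
  u_1 = (1, 1, 2)
  u_2 = (1/2, -1/2, 0)
  u_3 = (1/3, 1/3, -1/3)

Apply the Gram-Schmidt recurrence
  u_1 = v_1
  u_i = v_i − Σ_{j<i} ((v_i · u_j) / (u_j · u_j)) · u_j.

Step by step this gives:
  u_1 = (1, 1, 2)
  u_2 = (1/2, -1/2, 0)
  u_3 = (1/3, 1/3, -1/3)

Orthogonality check:
  u_2 · u_1 = 0 (should be 0)
  u_3 · u_1 = 0 (should be 0)
  u_3 · u_2 = 0 (should be 0)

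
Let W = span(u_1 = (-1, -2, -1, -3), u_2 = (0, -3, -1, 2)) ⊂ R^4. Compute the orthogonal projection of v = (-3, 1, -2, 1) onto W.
proj_W(v) = (1/209, -43/209, -14/209, 3/19)

Set up U = [u_1 | ... | u_2] ∈ R^(4×2). The projector onto W = col(U) is P = U (U^T U)^(-1) U^T.
Compute U^T U =
  [15, 1]
  [1, 14],
and U^T v = (0, 1).
Solve U^T U · c = U^T v for the coefficients: c = (-1/209, 15/209). The projection is proj_W(v) = U c.
Check: (v - proj_W(v)) · u_1 = 0  (should be 0).
Check: (v - proj_W(v)) · u_2 = 0  (should be 0).
Result: proj_W(v) = (1/209, -43/209, -14/209, 3/19).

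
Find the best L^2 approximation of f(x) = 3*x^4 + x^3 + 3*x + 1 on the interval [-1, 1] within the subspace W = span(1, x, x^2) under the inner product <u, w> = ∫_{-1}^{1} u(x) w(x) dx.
g(x) = 18*x^2/7 + 18*x/5 + 26/35

The best approximation g ∈ W is the orthogonal projection of f onto W. Writing g = a_0 + a_1 x + a_2 x^2, the coefficients solve the normal equations G · a = b where
  G_{ij} = <φ_i, φ_j> and b_i = <f, φ_i>, with φ_0 = 1, φ_1 = x, φ_2 = x^2.
G =
  [2, 0, 2/3]
  [0, 2/3, 0]
  [2/3, 0, 2/5],
b = (16/5, 12/5, 32/21).
Solving gives a_0 = 26/35, a_1 = 18/5, a_2 = 18/7, so
  g(x) = 18*x^2/7 + 18*x/5 + 26/35.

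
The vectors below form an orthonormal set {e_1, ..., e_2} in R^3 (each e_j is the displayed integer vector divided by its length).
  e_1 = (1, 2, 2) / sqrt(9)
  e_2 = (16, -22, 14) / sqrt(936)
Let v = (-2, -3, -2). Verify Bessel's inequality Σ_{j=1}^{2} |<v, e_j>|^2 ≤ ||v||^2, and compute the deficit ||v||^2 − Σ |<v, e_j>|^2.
Σ |<v, e_j>|^2 = 417/26; ||v||^2 = 17; deficit = 25/26

Write each e_j = u_j / sqrt(<u_j, u_j>) where u_j is the displayed integer vector. Then <v, e_j> = <v, u_j> / sqrt(<u_j, u_j>), so |<v, e_j>|^2 = <v, u_j>^2 / <u_j, u_j>.
Coefficients: <v, e_1> = -12/sqrt(9), <v, e_2> = 6/sqrt(936).
Square and sum: Σ |<v, e_j>|^2 = 417/26.
Compute ||v||^2 = v·v = 17.
Deficit = 17 − 417/26 = 25/26 ≥ 0, confirming Bessel's inequality. (The deficit equals ||v − Σ <v,e_j> e_j||^2, the squared distance from v to span{e_j}.)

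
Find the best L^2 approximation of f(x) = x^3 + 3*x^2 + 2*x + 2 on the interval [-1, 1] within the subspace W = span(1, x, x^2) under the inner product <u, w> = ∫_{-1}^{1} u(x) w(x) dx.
g(x) = 3*x^2 + 13*x/5 + 2

The best approximation g ∈ W is the orthogonal projection of f onto W. Writing g = a_0 + a_1 x + a_2 x^2, the coefficients solve the normal equations G · a = b where
  G_{ij} = <φ_i, φ_j> and b_i = <f, φ_i>, with φ_0 = 1, φ_1 = x, φ_2 = x^2.
G =
  [2, 0, 2/3]
  [0, 2/3, 0]
  [2/3, 0, 2/5],
b = (6, 26/15, 38/15).
Solving gives a_0 = 2, a_1 = 13/5, a_2 = 3, so
  g(x) = 3*x^2 + 13*x/5 + 2.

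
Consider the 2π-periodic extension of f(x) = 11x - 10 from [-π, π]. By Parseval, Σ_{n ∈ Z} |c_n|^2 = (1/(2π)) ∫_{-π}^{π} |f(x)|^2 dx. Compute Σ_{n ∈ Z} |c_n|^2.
Σ |c_n|^2 = 121π^2/3 + 100

Expand and integrate term by term over [-π, π]:
  ∫ (11x)^2 dx = 121·(2π^3/3); ∫ 2·11·(-10)·x dx = 0 (odd integrand); ∫ (-10)^2 dx = 100·2π.
So (1/(2π)) ∫_{-π}^{π} (11x - 10)^2 dx = 121π^2/3 + 100 = 121π^2/3 + 100.
Parseval ⇒ Σ |c_n|^2 = 121π^2/3 + 100.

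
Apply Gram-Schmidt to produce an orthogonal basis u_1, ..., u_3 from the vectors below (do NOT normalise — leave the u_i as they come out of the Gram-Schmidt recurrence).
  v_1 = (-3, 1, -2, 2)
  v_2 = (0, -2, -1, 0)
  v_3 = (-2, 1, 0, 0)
Orthogonal basis:
  u_1 = (-3, 1, -2, 2)
  u_2 = (0, -2, -1, 0)
  u_3 = (-5/6, -17/90, 17/45, -7/9)

Apply the Gram-Schmidt recurrence
  u_1 = v_1
  u_i = v_i − Σ_{j<i} ((v_i · u_j) / (u_j · u_j)) · u_j.

Step by step this gives:
  u_1 = (-3, 1, -2, 2)
  u_2 = (0, -2, -1, 0)
  u_3 = (-5/6, -17/90, 17/45, -7/9)

Orthogonality check:
  u_2 · u_1 = 0 (should be 0)
  u_3 · u_1 = 0 (should be 0)
  u_3 · u_2 = 0 (should be 0)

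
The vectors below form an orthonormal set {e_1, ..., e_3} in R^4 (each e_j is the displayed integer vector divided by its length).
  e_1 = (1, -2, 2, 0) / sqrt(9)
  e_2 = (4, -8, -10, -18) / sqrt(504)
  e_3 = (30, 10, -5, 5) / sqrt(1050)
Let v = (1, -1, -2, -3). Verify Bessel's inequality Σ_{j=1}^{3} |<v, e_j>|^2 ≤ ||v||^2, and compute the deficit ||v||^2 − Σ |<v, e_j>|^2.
Σ |<v, e_j>|^2 = 15; ||v||^2 = 15; deficit = 0

Write each e_j = u_j / sqrt(<u_j, u_j>) where u_j is the displayed integer vector. Then <v, e_j> = <v, u_j> / sqrt(<u_j, u_j>), so |<v, e_j>|^2 = <v, u_j>^2 / <u_j, u_j>.
Coefficients: <v, e_1> = -1/sqrt(9), <v, e_2> = 86/sqrt(504), <v, e_3> = 15/sqrt(1050).
Square and sum: Σ |<v, e_j>|^2 = 15.
Compute ||v||^2 = v·v = 15.
Deficit = 15 − 15 = 0 ≥ 0, confirming Bessel's inequality. (The deficit equals ||v − Σ <v,e_j> e_j||^2, the squared distance from v to span{e_j}.)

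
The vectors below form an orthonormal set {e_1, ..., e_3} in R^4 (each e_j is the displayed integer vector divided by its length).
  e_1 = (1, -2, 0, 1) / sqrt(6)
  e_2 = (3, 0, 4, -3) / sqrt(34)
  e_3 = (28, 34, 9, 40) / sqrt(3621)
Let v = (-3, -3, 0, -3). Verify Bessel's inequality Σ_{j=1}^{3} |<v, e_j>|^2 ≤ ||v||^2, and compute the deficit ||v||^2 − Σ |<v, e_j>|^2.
Σ |<v, e_j>|^2 = 1836/71; ||v||^2 = 27; deficit = 81/71

Write each e_j = u_j / sqrt(<u_j, u_j>) where u_j is the displayed integer vector. Then <v, e_j> = <v, u_j> / sqrt(<u_j, u_j>), so |<v, e_j>|^2 = <v, u_j>^2 / <u_j, u_j>.
Coefficients: <v, e_1> = 0/sqrt(6), <v, e_2> = 0/sqrt(34), <v, e_3> = -306/sqrt(3621).
Square and sum: Σ |<v, e_j>|^2 = 1836/71.
Compute ||v||^2 = v·v = 27.
Deficit = 27 − 1836/71 = 81/71 ≥ 0, confirming Bessel's inequality. (The deficit equals ||v − Σ <v,e_j> e_j||^2, the squared distance from v to span{e_j}.)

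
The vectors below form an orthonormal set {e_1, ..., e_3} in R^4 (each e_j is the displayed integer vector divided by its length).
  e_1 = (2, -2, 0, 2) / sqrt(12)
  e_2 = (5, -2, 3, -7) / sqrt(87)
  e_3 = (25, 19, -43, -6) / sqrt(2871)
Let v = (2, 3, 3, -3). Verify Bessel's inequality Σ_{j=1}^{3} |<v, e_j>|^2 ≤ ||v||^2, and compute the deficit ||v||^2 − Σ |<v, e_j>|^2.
Σ |<v, e_j>|^2 = 1844/99; ||v||^2 = 31; deficit = 1225/99

Write each e_j = u_j / sqrt(<u_j, u_j>) where u_j is the displayed integer vector. Then <v, e_j> = <v, u_j> / sqrt(<u_j, u_j>), so |<v, e_j>|^2 = <v, u_j>^2 / <u_j, u_j>.
Coefficients: <v, e_1> = -8/sqrt(12), <v, e_2> = 34/sqrt(87), <v, e_3> = -4/sqrt(2871).
Square and sum: Σ |<v, e_j>|^2 = 1844/99.
Compute ||v||^2 = v·v = 31.
Deficit = 31 − 1844/99 = 1225/99 ≥ 0, confirming Bessel's inequality. (The deficit equals ||v − Σ <v,e_j> e_j||^2, the squared distance from v to span{e_j}.)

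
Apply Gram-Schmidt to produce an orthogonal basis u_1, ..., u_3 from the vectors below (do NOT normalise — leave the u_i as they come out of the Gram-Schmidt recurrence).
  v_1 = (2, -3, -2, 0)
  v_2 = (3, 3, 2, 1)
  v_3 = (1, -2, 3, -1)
Orthogonal basis:
  u_1 = (2, -3, -2, 0)
  u_2 = (65/17, 30/17, 20/17, 1)
  u_3 = (13/57, -36/19, 175/57, -65/57)

Apply the Gram-Schmidt recurrence
  u_1 = v_1
  u_i = v_i − Σ_{j<i} ((v_i · u_j) / (u_j · u_j)) · u_j.

Step by step this gives:
  u_1 = (2, -3, -2, 0)
  u_2 = (65/17, 30/17, 20/17, 1)
  u_3 = (13/57, -36/19, 175/57, -65/57)

Orthogonality check:
  u_2 · u_1 = 0 (should be 0)
  u_3 · u_1 = 0 (should be 0)
  u_3 · u_2 = 0 (should be 0)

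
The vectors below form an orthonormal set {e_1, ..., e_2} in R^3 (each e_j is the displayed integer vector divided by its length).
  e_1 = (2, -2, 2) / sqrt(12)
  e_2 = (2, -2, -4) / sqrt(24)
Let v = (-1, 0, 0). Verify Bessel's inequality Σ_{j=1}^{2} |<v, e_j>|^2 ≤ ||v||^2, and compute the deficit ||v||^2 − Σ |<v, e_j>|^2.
Σ |<v, e_j>|^2 = 1/2; ||v||^2 = 1; deficit = 1/2

Write each e_j = u_j / sqrt(<u_j, u_j>) where u_j is the displayed integer vector. Then <v, e_j> = <v, u_j> / sqrt(<u_j, u_j>), so |<v, e_j>|^2 = <v, u_j>^2 / <u_j, u_j>.
Coefficients: <v, e_1> = -2/sqrt(12), <v, e_2> = -2/sqrt(24).
Square and sum: Σ |<v, e_j>|^2 = 1/2.
Compute ||v||^2 = v·v = 1.
Deficit = 1 − 1/2 = 1/2 ≥ 0, confirming Bessel's inequality. (The deficit equals ||v − Σ <v,e_j> e_j||^2, the squared distance from v to span{e_j}.)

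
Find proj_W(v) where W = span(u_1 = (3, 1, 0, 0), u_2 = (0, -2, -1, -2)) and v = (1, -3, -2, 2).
proj_W(v) = (12/43, -36/43, -20/43, -40/43)

Set up U = [u_1 | ... | u_2] ∈ R^(4×2). The projector onto W = col(U) is P = U (U^T U)^(-1) U^T.
Compute U^T U =
  [10, -2]
  [-2, 9],
and U^T v = (0, 4).
Solve U^T U · c = U^T v for the coefficients: c = (4/43, 20/43). The projection is proj_W(v) = U c.
Check: (v - proj_W(v)) · u_1 = 0  (should be 0).
Check: (v - proj_W(v)) · u_2 = 0  (should be 0).
Result: proj_W(v) = (12/43, -36/43, -20/43, -40/43).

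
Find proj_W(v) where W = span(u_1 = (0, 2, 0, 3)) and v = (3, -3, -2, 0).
proj_W(v) = (0, -12/13, 0, -18/13)

Set up U = [u_1 | ... | u_1] ∈ R^(4×1). The projector onto W = col(U) is P = U (U^T U)^(-1) U^T.
Compute U^T U =
  [13],
and U^T v = (-6).
Solve U^T U · c = U^T v for the coefficients: c = (-6/13). The projection is proj_W(v) = U c.
Check: (v - proj_W(v)) · u_1 = 0  (should be 0).
Result: proj_W(v) = (0, -12/13, 0, -18/13).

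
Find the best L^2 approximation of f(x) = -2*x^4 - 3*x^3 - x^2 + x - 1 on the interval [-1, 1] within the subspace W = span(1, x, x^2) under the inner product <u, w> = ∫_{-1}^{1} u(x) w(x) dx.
g(x) = -19*x^2/7 - 4*x/5 - 29/35

The best approximation g ∈ W is the orthogonal projection of f onto W. Writing g = a_0 + a_1 x + a_2 x^2, the coefficients solve the normal equations G · a = b where
  G_{ij} = <φ_i, φ_j> and b_i = <f, φ_i>, with φ_0 = 1, φ_1 = x, φ_2 = x^2.
G =
  [2, 0, 2/3]
  [0, 2/3, 0]
  [2/3, 0, 2/5],
b = (-52/15, -8/15, -172/105).
Solving gives a_0 = -29/35, a_1 = -4/5, a_2 = -19/7, so
  g(x) = -19*x^2/7 - 4*x/5 - 29/35.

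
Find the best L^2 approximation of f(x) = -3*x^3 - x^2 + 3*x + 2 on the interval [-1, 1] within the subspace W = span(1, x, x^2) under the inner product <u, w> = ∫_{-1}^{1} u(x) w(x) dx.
g(x) = -x^2 + 6*x/5 + 2

The best approximation g ∈ W is the orthogonal projection of f onto W. Writing g = a_0 + a_1 x + a_2 x^2, the coefficients solve the normal equations G · a = b where
  G_{ij} = <φ_i, φ_j> and b_i = <f, φ_i>, with φ_0 = 1, φ_1 = x, φ_2 = x^2.
G =
  [2, 0, 2/3]
  [0, 2/3, 0]
  [2/3, 0, 2/5],
b = (10/3, 4/5, 14/15).
Solving gives a_0 = 2, a_1 = 6/5, a_2 = -1, so
  g(x) = -x^2 + 6*x/5 + 2.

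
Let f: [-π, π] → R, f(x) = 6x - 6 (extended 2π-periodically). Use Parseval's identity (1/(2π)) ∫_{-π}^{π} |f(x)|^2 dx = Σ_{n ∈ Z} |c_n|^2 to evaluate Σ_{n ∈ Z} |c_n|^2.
Σ |c_n|^2 = 12π^2 + 36

Expand and integrate term by term over [-π, π]:
  ∫ (6x)^2 dx = 36·(2π^3/3); ∫ 2·6·(-6)·x dx = 0 (odd integrand); ∫ (-6)^2 dx = 36·2π.
So (1/(2π)) ∫_{-π}^{π} (6x - 6)^2 dx = 36π^2/3 + 36 = 12π^2 + 36.
Parseval ⇒ Σ |c_n|^2 = 12π^2 + 36.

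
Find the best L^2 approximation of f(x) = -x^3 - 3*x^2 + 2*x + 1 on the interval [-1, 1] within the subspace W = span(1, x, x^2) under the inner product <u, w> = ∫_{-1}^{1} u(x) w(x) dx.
g(x) = -3*x^2 + 7*x/5 + 1

The best approximation g ∈ W is the orthogonal projection of f onto W. Writing g = a_0 + a_1 x + a_2 x^2, the coefficients solve the normal equations G · a = b where
  G_{ij} = <φ_i, φ_j> and b_i = <f, φ_i>, with φ_0 = 1, φ_1 = x, φ_2 = x^2.
G =
  [2, 0, 2/3]
  [0, 2/3, 0]
  [2/3, 0, 2/5],
b = (0, 14/15, -8/15).
Solving gives a_0 = 1, a_1 = 7/5, a_2 = -3, so
  g(x) = -3*x^2 + 7*x/5 + 1.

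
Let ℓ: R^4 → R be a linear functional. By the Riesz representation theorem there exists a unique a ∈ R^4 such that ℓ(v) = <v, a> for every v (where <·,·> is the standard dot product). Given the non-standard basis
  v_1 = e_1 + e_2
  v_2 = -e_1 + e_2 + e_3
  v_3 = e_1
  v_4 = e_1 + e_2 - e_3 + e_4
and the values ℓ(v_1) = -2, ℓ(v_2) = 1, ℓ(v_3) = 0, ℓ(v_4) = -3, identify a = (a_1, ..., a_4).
a = (0, -2, 3, 2)

Write a = (a_1, ..., a_4) in the standard basis. For each basis vector v_i, ℓ(v_i) = <v_i, a> is a linear equation in the a_j's. Collect the n equations into a matrix system V a = ℓ, where row i of V is v_i (expressed in the standard basis). Since V is invertible (lower-triangular with 1s on the diagonal, up to permutation), solve by back-substitution:
  V =
[[1, 1, 0, 0],
 [-1, 1, 1, 0],
 [1, 0, 0, 0],
 [1, 1, -1, 1]]
  V a = (-2, 1, 0, -3)
Solving gives a = (0, -2, 3, 2).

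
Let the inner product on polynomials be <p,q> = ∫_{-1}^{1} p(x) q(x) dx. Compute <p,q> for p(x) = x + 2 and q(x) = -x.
<p,q> = -2/3

Expand the product: p(x)·q(x) = -x^2 - 2*x.
∫_{-1}^{1} of each monomial x^k gives [2/(k+1) if k even, 0 if k odd]. Integrating term-by-term (or equivalently evaluating the antiderivative F(x) = -x^3/3 - x^2 at the endpoints):
  F(1) − F(−1) = -4/3 − (-2/3) = -2/3.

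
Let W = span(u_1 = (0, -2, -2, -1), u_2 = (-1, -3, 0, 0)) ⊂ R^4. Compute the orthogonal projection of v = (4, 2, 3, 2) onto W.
proj_W(v) = (1/3, 29/9, 20/9, 10/9)

Set up U = [u_1 | ... | u_2] ∈ R^(4×2). The projector onto W = col(U) is P = U (U^T U)^(-1) U^T.
Compute U^T U =
  [9, 6]
  [6, 10],
and U^T v = (-12, -10).
Solve U^T U · c = U^T v for the coefficients: c = (-10/9, -1/3). The projection is proj_W(v) = U c.
Check: (v - proj_W(v)) · u_1 = 0  (should be 0).
Check: (v - proj_W(v)) · u_2 = 0  (should be 0).
Result: proj_W(v) = (1/3, 29/9, 20/9, 10/9).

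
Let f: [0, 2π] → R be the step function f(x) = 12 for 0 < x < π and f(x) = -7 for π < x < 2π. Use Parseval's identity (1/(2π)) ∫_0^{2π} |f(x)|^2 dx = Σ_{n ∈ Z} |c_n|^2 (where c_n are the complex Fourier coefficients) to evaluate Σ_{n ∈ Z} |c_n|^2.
Σ |c_n|^2 = 193/2

Parseval equates the L^2 energy of f (normalised by 1/(2π)) with the ℓ^2 sum of its Fourier coefficients: (1/(2π)) ∫_0^{2π} |f|^2 = Σ |c_n|^2.
Compute the left side: (1/(2π)) [∫_0^π 12^2 dx + ∫_π^{2π} (-7)^2 dx] = (1/(2π)) · (144π + 49π) = (144 + 49)/2 = 193/2.
So Σ_{n ∈ Z} |c_n|^2 = 193/2.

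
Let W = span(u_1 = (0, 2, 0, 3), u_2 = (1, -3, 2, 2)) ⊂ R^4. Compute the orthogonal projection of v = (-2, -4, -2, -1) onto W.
proj_W(v) = (2/9, -92/39, 4/9, -245/117)

Set up U = [u_1 | ... | u_2] ∈ R^(4×2). The projector onto W = col(U) is P = U (U^T U)^(-1) U^T.
Compute U^T U =
  [13, 0]
  [0, 18],
and U^T v = (-11, 4).
Solve U^T U · c = U^T v for the coefficients: c = (-11/13, 2/9). The projection is proj_W(v) = U c.
Check: (v - proj_W(v)) · u_1 = 0  (should be 0).
Check: (v - proj_W(v)) · u_2 = 0  (should be 0).
Result: proj_W(v) = (2/9, -92/39, 4/9, -245/117).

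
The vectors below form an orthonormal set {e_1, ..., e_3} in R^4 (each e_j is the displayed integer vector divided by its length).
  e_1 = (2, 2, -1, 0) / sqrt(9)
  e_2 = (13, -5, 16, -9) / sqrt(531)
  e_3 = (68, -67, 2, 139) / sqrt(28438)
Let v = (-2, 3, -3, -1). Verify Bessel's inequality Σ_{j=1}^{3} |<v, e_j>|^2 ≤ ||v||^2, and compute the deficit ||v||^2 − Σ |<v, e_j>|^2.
Σ |<v, e_j>|^2 = 23; ||v||^2 = 23; deficit = 0

Write each e_j = u_j / sqrt(<u_j, u_j>) where u_j is the displayed integer vector. Then <v, e_j> = <v, u_j> / sqrt(<u_j, u_j>), so |<v, e_j>|^2 = <v, u_j>^2 / <u_j, u_j>.
Coefficients: <v, e_1> = 5/sqrt(9), <v, e_2> = -80/sqrt(531), <v, e_3> = -482/sqrt(28438).
Square and sum: Σ |<v, e_j>|^2 = 23.
Compute ||v||^2 = v·v = 23.
Deficit = 23 − 23 = 0 ≥ 0, confirming Bessel's inequality. (The deficit equals ||v − Σ <v,e_j> e_j||^2, the squared distance from v to span{e_j}.)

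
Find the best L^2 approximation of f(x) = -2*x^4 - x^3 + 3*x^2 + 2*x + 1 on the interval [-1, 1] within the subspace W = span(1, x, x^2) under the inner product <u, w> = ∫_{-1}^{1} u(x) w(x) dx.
g(x) = 9*x^2/7 + 7*x/5 + 41/35

The best approximation g ∈ W is the orthogonal projection of f onto W. Writing g = a_0 + a_1 x + a_2 x^2, the coefficients solve the normal equations G · a = b where
  G_{ij} = <φ_i, φ_j> and b_i = <f, φ_i>, with φ_0 = 1, φ_1 = x, φ_2 = x^2.
G =
  [2, 0, 2/3]
  [0, 2/3, 0]
  [2/3, 0, 2/5],
b = (16/5, 14/15, 136/105).
Solving gives a_0 = 41/35, a_1 = 7/5, a_2 = 9/7, so
  g(x) = 9*x^2/7 + 7*x/5 + 41/35.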